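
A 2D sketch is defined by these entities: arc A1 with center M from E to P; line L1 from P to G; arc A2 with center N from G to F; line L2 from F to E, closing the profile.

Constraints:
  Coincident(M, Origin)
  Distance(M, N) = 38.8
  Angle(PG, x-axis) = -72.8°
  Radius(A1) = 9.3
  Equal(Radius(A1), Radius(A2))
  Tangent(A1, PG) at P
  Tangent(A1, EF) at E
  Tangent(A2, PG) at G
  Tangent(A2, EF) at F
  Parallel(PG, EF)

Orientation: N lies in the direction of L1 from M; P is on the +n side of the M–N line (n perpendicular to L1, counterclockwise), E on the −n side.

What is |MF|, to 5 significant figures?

39.899

The slot axis is L1's direction at -72.8°, so u = (cos -72.8°, sin -72.8°) = (0.29571, -0.95528) and n = (−sin -72.8°, cos -72.8°) = (0.95528, 0.29571). M is at the origin and N lies 38.8 along u from M, so N = 38.8·u = (11.473, -37.065). Tangency of A1 to both parallel lines with radius 9.3 puts P and E at M ± 9.3·n: P = (8.8841, 2.7501), E = (-8.8841, -2.7501). Equal radii place G and F the same way about N: G = N + 9.3·n = (20.358, -34.315), F = N − 9.3·n = (2.5894, -39.815). Then |MF| = |F − M| = 39.899.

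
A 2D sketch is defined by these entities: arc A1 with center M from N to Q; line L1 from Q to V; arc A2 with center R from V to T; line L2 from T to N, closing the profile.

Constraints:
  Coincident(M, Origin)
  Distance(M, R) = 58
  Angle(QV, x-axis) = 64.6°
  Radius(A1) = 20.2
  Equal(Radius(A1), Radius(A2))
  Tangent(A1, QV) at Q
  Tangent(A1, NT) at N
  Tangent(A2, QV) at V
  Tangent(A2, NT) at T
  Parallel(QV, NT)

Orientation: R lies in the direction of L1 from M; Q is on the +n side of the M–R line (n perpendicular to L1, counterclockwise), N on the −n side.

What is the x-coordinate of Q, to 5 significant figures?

-18.247

The slot axis is L1's direction at 64.6°, so u = (cos 64.6°, sin 64.6°) = (0.42894, 0.90334) and n = (−sin 64.6°, cos 64.6°) = (-0.90334, 0.42894). M is at the origin and R lies 58.0 along u from M, so R = 58.0·u = (24.878, 52.393). Tangency of A1 to both parallel lines with radius 20.2 puts Q and N at M ± 20.2·n: Q = (-18.247, 8.6645), N = (18.247, -8.6645). So Q.x = -18.247.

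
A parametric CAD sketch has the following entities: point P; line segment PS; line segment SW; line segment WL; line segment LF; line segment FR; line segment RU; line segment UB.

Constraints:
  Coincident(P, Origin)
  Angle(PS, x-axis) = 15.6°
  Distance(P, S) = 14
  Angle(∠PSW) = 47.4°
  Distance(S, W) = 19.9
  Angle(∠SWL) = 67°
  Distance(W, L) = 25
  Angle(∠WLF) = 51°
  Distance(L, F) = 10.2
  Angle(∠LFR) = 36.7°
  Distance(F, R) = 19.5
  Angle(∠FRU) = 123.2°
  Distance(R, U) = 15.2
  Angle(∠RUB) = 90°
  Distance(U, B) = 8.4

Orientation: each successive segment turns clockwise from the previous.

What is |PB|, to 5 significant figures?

29.164

∠FRU = 123.2° gives RU at 160.90° from the x-axis; with |RU| = 15.2, U = (-31.213, -1.5881). ∠RUB = 90.0° gives UB at 70.900° from the x-axis; with |UB| = 8.4, B = (-28.465, 6.3495). Then |PB| = |B − P| = 29.164.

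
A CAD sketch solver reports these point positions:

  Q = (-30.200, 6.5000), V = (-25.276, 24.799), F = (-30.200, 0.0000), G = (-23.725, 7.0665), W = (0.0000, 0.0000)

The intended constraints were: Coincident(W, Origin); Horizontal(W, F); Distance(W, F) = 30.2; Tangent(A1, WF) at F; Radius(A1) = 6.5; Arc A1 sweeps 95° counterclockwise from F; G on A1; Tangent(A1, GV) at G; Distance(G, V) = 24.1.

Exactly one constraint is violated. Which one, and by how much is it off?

Distance(G, V) = 24.1 — off by 6.30.

W = (0.00, 0.00) ✓; W.y = 0.00, F.y = 0.00 ✓; |WF| = 30.20 ✓; ∠(QF, FW) = 90.00° ✓; |QF| = 6.500 ✓; bearing(Q→G) − bearing(Q→F) = 95.00° ✓; |QG| = 6.500 ✓; ∠(QG, GV) = 90.00° ✓; |GV| = 17.80 ✗.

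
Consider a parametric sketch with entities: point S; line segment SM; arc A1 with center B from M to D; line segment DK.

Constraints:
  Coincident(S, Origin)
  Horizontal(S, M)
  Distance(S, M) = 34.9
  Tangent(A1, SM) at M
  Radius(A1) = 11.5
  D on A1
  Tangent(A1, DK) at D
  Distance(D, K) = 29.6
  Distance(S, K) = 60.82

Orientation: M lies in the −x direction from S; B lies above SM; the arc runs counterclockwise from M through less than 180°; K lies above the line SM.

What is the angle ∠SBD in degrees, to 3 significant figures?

56.3°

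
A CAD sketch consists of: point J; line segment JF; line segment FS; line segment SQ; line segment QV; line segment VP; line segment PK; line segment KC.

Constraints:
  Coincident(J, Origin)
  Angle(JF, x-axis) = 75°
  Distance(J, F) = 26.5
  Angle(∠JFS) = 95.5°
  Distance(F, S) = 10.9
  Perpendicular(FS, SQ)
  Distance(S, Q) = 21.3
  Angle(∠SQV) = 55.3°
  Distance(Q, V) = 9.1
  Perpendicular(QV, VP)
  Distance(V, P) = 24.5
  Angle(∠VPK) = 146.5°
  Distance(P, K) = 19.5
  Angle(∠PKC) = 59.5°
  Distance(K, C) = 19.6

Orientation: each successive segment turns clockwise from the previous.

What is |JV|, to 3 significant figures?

11.9

J is at the origin; JF runs at 75.0° with length 26.5, so F = (6.86, 25.6). ∠JFS = 95.5° gives FS at -9.50° from the x-axis; with |FS| = 10.9, S = (17.6, 23.8). The perpendicularity gives SQ at right angles to FS, so SQ runs at -99.5°; with |SQ| = 21.3, Q = (14.1, 2.79). ∠SQV = 55.3° gives QV at 136° from the x-axis; with |QV| = 9.1, V = (7.57, 9.13). Then |JV| = |V − J| = 11.9.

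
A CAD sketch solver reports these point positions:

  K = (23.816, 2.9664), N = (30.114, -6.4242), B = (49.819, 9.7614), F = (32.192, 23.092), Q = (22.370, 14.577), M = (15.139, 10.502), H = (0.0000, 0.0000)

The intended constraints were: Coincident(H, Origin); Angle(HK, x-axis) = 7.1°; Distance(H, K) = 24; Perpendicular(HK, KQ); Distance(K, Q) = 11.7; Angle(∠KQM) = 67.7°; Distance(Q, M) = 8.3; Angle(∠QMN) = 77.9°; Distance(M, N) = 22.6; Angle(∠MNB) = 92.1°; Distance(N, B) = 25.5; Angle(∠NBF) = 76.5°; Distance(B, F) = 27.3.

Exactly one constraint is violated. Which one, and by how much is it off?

Distance(B, F) = 27.3 — off by 5.20.

H = (0.00, 0.00) ✓; HK at 7.100° ✓; |HK| = 24.00 ✓; ∠(HK, KQ) = 90.00° ✓; |KQ| = 11.70 ✓; ∠KQM = 67.70° ✓; |QM| = 8.300 ✓; ∠QMN = 77.90° ✓; |MN| = 22.60 ✓; ∠MNB = 92.10° ✓; |NB| = 25.50 ✓; ∠NBF = 76.50° ✓; |BF| = 22.10 ✗.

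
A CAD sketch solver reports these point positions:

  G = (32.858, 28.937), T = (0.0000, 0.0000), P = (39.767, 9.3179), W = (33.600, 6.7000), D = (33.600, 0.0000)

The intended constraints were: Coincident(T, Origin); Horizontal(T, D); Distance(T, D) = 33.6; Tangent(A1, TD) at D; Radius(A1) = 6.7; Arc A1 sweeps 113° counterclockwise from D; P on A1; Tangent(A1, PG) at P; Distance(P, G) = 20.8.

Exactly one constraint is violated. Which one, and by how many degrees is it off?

Tangent(A1, PG) at P — off by 3.60°.

T = (0.00, 0.00) ✓; T.y = 0.00, D.y = 0.00 ✓; |TD| = 33.60 ✓; ∠(WD, DT) = 90.00° ✓; |WD| = 6.700 ✓; bearing(W→P) − bearing(W→D) = 113.0° ✓; |WP| = 6.700 ✓; ∠(WP, PG) = 93.60° ✗; |PG| = 20.80 ✓.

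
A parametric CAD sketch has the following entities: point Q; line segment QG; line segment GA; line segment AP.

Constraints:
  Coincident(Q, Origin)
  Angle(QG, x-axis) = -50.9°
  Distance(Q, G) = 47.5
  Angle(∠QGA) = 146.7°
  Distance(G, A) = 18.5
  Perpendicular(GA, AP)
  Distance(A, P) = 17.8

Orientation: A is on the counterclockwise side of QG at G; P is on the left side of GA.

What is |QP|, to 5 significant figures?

58.787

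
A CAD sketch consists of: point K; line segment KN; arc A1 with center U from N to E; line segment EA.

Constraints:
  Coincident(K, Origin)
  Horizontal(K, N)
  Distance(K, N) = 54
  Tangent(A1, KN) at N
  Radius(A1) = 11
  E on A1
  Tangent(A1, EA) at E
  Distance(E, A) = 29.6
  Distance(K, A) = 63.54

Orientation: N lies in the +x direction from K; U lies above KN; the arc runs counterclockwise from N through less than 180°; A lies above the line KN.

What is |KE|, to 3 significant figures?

65.5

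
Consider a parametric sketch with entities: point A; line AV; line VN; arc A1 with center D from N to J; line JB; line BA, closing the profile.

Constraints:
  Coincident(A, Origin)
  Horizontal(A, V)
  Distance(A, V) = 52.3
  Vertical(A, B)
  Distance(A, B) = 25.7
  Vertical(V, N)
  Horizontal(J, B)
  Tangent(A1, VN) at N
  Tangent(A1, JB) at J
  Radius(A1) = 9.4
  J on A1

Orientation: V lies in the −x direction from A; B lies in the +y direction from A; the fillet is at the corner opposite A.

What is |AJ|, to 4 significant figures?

50.01

A is at the origin; AV is horizontal with |AV| = 52.3 and V on the −x side, so V = (-52.30, 0.000). A and B share the same x with |AB| = 25.7 and B on the +y side, so B = (0.000, 25.70). The virtual corner opposite A is at (-52.30, 25.70). The tangent condition forces DN to be normal to VN and A1 meets JB tangentially, so DJ is at right angles to JB, with radius 9.4, so the center D sits 9.4 in from both sides at D = (-42.90, 16.30). That places the tangent points at N = (-52.30, 16.30) on VN and J = (-42.90, 25.70) on JB. Then |AJ| = |J − A| = 50.01.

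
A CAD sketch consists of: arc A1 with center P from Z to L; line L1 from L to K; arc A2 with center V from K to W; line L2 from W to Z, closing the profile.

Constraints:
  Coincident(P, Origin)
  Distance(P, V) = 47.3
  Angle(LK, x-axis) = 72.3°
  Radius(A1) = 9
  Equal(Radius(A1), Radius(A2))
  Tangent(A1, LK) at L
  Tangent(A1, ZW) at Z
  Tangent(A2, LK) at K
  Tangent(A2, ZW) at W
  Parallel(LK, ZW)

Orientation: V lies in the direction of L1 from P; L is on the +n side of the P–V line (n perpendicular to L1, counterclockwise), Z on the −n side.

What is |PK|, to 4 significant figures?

48.15

The slot axis is L1's direction at 72.3°, so u = (cos 72.3°, sin 72.3°) = (0.3040, 0.9527) and n = (−sin 72.3°, cos 72.3°) = (-0.9527, 0.3040). P is at the origin and V lies 47.3 along u from P, so V = 47.3·u = (14.38, 45.06). Tangency of A1 to both parallel lines with radius 9.0 puts L and Z at P ± 9.0·n: L = (-8.574, 2.736), Z = (8.574, -2.736). Equal radii place K and W the same way about V: K = V + 9.0·n = (5.807, 47.80), W = V − 9.0·n = (22.95, 42.32). Then |PK| = |K − P| = 48.15.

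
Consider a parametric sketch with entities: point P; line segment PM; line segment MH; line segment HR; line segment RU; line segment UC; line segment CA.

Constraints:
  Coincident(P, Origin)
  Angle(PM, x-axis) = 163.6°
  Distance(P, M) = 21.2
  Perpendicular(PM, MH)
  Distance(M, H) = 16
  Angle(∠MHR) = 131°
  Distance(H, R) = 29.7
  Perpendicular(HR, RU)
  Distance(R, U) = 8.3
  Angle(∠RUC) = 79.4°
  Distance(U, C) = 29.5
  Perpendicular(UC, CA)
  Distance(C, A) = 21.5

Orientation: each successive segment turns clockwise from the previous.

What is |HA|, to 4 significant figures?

18.84

∠RUC = 79.4° gives UC at -166.0° from the x-axis; with |UC| = 29.5, C = (-13.98, 19.01). The perpendicularity gives CA at right angles to UC, so CA runs at 104.0°; with |CA| = 21.5, A = (-19.19, 39.88). Then |HA| = |A − H| = 18.84.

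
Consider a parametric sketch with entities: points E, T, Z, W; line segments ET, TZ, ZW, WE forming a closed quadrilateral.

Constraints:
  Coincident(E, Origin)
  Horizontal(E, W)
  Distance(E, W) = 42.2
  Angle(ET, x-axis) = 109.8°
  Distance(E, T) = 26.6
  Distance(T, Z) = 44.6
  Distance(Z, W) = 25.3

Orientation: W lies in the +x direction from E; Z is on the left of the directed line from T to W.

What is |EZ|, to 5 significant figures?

43.159

Checks: |TZ| = 44.60 ✓; |ZW| = 25.30 ✓.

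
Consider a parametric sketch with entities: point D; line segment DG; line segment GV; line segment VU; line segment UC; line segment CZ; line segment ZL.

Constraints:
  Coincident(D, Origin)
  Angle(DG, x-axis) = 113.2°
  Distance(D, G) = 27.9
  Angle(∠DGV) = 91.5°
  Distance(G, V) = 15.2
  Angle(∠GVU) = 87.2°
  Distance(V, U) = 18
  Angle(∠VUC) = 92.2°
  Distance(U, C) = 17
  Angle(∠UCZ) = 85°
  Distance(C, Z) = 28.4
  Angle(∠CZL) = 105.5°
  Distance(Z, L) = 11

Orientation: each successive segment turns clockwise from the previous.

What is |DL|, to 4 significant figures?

41.90

∠UCZ = 85.0° gives CZ at 109.1° from the x-axis; with |CZ| = 28.4, Z = (-15.28, 35.19). ∠CZL = 105.5° gives ZL at 34.60° from the x-axis; with |ZL| = 11.0, L = (-6.225, 41.44). Then |DL| = |L − D| = 41.90.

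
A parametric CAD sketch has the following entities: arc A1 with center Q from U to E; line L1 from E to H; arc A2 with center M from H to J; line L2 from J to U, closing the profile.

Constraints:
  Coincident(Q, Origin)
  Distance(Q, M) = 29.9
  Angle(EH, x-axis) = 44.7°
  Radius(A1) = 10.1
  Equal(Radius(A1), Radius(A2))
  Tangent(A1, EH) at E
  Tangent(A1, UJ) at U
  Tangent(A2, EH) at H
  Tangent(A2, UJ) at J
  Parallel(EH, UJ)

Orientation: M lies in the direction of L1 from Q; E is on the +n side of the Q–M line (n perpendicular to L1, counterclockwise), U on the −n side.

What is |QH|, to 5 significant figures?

31.560

The slot axis is L1's direction at 44.7°, so u = (cos 44.7°, sin 44.7°) = (0.71080, 0.70339) and n = (−sin 44.7°, cos 44.7°) = (-0.70339, 0.71080). Q is at the origin and M lies 29.9 along u from Q, so M = 29.9·u = (21.253, 21.032). Tangency of A1 to both parallel lines with radius 10.1 puts E and U at Q ± 10.1·n: E = (-7.1043, 7.1791), U = (7.1043, -7.1791). Equal radii place H and J the same way about M: H = M + 10.1·n = (14.149, 28.211), J = M − 10.1·n = (28.357, 13.852). Then |QH| = |H − Q| = 31.560.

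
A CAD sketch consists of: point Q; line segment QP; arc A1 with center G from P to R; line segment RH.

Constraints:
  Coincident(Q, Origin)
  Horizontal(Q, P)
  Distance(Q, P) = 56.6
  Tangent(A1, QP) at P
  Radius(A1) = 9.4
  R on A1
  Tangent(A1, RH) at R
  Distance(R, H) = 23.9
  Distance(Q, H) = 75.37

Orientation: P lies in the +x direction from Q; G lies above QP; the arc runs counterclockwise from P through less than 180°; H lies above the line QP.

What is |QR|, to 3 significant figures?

66.5

Checks: Q.y = 0.00, P.y = 0.00 ✓; |GP| = 9.400 ✓; |GR| = 9.400 ✓; ∠(GR, RH) = 90.00° ✓; |RH| = 23.90 ✓; |QH| = 75.37 ✓.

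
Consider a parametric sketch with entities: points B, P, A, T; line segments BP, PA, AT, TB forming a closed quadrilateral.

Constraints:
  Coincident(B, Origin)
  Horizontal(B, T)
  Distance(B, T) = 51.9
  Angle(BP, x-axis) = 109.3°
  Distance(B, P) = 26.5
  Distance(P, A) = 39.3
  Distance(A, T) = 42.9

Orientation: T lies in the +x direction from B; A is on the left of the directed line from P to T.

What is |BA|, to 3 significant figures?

46.3

Checks: BP at 109.3° ✓; |PA| = 39.30 ✓; |AT| = 42.90 ✓.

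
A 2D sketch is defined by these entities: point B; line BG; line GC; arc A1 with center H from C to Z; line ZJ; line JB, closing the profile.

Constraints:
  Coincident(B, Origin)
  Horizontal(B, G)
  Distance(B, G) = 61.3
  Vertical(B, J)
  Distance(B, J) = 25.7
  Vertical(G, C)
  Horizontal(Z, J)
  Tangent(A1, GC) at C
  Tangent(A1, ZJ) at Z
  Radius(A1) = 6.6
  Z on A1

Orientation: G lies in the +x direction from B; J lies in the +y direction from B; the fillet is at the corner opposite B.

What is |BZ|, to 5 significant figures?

60.437

B is at the origin; B and G share the same y with |BG| = 61.3 and G on the +x side, so G = (61.300, 0.0000). B and J share the same x with |BJ| = 25.7 and J on the +y side, so J = (0.0000, 25.700). The virtual corner opposite B is at (61.300, 25.700). The tangent condition forces HC to be normal to GC and tangency of A1 to ZJ means the radius HZ is perpendicular to ZJ, with radius 6.6, so the center H sits 6.6 in from both sides at H = (54.700, 19.100). That places the tangent points at C = (61.300, 19.100) on GC and Z = (54.700, 25.700) on ZJ. Then |BZ| = |Z − B| = 60.437.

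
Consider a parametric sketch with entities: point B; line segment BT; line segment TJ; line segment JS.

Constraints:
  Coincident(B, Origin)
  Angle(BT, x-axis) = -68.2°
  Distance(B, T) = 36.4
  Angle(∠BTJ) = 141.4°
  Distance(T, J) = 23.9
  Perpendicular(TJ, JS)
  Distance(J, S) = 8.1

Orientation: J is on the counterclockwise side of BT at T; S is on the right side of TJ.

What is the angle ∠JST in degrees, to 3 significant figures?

71.3°

B is at the origin; BT runs at -68.2° with length 36.4, so T = 36.4·(cos -68.2°, sin -68.2°) = (13.5, -33.8). ∠BTJ = 141.4°, so TJ runs at -68.2° + (180° − 141.4°) = -29.6° from the x-axis; with |TJ| = 23.9, J = T + 23.9·(cos -29.6°, sin -29.6°) = (34.3, -45.6). The perpendicularity gives JS at right angles to TJ; with |JS| = 8.1 on the right of TJ, S = J + 8.1·(-0.494, -0.869) = (30.3, -52.6). Then cos ∠JST = SJ·ST / (|SJ||ST|), giving 71.3°.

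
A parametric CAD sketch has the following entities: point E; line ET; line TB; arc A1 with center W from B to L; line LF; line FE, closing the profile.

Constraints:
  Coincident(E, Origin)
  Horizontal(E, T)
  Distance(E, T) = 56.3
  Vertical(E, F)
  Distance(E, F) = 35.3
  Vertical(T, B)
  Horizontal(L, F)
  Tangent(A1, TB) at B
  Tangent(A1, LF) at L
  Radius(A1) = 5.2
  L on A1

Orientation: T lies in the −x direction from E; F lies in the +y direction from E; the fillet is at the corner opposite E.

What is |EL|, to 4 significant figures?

62.11

The virtual corner opposite E is at (-56.30, 35.30). Since A1 is tangent to TB there, WB ⟂ TB and since A1 is tangent to LF there, WL ⟂ LF, with radius 5.2, so the center W sits 5.2 in from both sides at W = (-51.10, 30.10). That places the tangent points at B = (-56.30, 30.10) on TB and L = (-51.10, 35.30) on LF. Then |EL| = |L − E| = 62.11.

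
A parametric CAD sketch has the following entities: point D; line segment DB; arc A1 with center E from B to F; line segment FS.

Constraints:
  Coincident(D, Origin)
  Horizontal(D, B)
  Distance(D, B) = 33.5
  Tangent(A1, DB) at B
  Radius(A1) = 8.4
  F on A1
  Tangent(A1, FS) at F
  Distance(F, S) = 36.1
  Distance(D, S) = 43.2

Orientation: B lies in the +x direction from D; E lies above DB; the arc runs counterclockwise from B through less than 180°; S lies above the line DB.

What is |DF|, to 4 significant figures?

42.08

Checks: |EF| = 8.400 ✓; ∠(EF, FS) = 90.00° ✓; |FS| = 36.10 ✓; |DS| = 43.20 ✓.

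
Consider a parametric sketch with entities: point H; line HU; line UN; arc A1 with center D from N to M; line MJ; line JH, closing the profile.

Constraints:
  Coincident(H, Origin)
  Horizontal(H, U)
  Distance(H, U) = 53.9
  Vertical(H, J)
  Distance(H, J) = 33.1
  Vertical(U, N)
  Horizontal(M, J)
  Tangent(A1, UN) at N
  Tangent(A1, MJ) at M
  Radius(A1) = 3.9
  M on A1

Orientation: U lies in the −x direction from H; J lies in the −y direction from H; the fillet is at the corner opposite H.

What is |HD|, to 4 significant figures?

57.90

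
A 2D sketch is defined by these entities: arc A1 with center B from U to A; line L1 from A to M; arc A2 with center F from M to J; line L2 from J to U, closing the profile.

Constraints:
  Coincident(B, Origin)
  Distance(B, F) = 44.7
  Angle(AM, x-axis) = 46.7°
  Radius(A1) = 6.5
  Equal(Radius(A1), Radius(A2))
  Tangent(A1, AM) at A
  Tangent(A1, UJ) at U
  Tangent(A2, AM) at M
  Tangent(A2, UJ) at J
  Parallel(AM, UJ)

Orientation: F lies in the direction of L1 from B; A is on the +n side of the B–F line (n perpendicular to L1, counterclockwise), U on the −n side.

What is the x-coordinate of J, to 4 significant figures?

35.39

The slot axis is L1's direction at 46.7°, so u = (cos 46.7°, sin 46.7°) = (0.6858, 0.7278) and n = (−sin 46.7°, cos 46.7°) = (-0.7278, 0.6858). B is at the origin and F lies 44.7 along u from B, so F = 44.7·u = (30.66, 32.53). Tangency of A1 to both parallel lines with radius 6.5 puts A and U at B ± 6.5·n: A = (-4.731, 4.458), U = (4.731, -4.458). Equal radii place M and J the same way about F: M = F + 6.5·n = (25.93, 36.99), J = F − 6.5·n = (35.39, 28.07). So J.x = 35.39.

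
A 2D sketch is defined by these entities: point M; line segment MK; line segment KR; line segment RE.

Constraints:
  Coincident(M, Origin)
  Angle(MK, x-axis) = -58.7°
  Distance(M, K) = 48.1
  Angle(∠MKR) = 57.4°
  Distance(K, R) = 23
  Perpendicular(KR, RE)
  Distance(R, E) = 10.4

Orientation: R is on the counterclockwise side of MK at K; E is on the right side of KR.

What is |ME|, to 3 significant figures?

51.0

∠MKR = 57.4°, so KR runs at -58.7° + (180° − 57.4°) = 63.9° from the x-axis; with |KR| = 23.0, R = K + 23.0·(cos 63.9°, sin 63.9°) = (35.1, -20.4). KR is perpendicular to RE; with |RE| = 10.4 on the right of KR, E = R + 10.4·(0.898, -0.440) = (44.4, -25.0). Then |ME| = |E − M| = 51.0.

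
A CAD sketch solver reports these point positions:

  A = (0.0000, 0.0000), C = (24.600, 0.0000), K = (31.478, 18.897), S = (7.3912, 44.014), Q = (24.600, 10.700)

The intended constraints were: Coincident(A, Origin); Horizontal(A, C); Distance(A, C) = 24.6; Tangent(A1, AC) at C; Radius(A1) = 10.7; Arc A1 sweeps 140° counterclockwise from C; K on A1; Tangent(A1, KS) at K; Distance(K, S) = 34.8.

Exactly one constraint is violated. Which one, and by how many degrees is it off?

Tangent(A1, KS) at K — off by 6.20°.

A = (0.00, 0.00) ✓; A.y = 0.00, C.y = 0.00 ✓; |AC| = 24.60 ✓; ∠(QC, CA) = 90.00° ✓; |QC| = 10.70 ✓; bearing(Q→K) − bearing(Q→C) = 140.0° ✓; |QK| = 10.70 ✓; ∠(QK, KS) = 96.20° ✗; |KS| = 34.80 ✓.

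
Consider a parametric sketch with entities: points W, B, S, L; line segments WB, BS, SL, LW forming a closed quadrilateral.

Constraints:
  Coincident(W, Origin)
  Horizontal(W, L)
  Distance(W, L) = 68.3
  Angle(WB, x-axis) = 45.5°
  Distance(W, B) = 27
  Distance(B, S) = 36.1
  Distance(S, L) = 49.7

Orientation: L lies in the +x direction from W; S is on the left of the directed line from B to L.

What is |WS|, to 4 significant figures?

63.09

Checks: |BS| = 36.10 ✓; |SL| = 49.70 ✓.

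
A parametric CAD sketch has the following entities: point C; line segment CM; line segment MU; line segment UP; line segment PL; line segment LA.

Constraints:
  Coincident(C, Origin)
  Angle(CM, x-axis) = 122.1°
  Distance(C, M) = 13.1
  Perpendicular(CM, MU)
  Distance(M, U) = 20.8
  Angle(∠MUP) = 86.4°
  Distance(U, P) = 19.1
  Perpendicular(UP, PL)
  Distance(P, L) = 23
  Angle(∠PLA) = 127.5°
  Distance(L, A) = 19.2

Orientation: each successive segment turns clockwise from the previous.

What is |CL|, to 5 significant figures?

5.6269

C is at the origin; CM runs at 122.1° with length 13.1, so M = (-6.9613, 11.097). CM is perpendicular to MU, so MU runs at 32.100°; with |MU| = 20.8, U = (10.659, 22.150). ∠MUP = 86.4° gives UP at -61.500° from the x-axis; with |UP| = 19.1, P = (19.773, 5.3650). UP ⟂ PL, so PL runs at -151.50°; with |PL| = 23.0, L = (-0.44025, -5.6097). Then |CL| = |L − C| = 5.6269.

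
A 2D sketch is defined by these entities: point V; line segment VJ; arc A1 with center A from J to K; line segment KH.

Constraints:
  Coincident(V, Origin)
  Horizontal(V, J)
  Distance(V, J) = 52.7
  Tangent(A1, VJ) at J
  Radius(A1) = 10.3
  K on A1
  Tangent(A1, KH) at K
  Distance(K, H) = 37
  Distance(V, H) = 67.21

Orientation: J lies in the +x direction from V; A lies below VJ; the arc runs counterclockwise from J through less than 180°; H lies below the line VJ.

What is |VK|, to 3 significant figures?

44.0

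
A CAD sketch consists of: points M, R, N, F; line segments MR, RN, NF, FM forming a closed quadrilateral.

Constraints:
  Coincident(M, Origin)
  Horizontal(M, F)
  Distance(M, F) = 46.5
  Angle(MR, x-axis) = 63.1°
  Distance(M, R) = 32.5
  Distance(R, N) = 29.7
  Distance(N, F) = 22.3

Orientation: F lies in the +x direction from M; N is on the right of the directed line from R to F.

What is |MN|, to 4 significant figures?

24.23

Checks: |RN| = 29.70 ✓; |NF| = 22.30 ✓.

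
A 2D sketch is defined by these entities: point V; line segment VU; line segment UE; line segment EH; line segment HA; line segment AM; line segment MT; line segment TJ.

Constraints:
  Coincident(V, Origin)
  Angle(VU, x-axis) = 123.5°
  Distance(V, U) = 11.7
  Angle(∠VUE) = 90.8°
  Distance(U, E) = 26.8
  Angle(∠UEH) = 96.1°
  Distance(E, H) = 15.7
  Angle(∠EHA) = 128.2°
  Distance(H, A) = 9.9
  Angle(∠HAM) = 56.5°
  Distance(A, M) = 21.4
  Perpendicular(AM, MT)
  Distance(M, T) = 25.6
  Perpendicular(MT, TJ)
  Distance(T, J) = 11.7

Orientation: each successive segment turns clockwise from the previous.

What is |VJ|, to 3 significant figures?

45.0

V is at the origin; VU runs at 123.5° with length 11.7, so U = (-6.46, 9.76). ∠VUE = 90.8° gives UE at 34.3° from the x-axis; with |UE| = 26.8, E = (15.7, 24.9). ∠UEH = 96.1° gives EH at -49.6° from the x-axis; with |EH| = 15.7, H = (25.9, 12.9). ∠EHA = 128.2° gives HA at -101° from the x-axis; with |HA| = 9.9, A = (23.9, 3.20). ∠HAM = 56.5° gives AM at 135° from the x-axis; with |AM| = 21.4, M = (8.74, 18.3). The perpendicularity gives MT at right angles to AM, so MT runs at 45.1°; with |MT| = 25.6, T = (26.8, 36.4). MT ⟂ TJ, so TJ runs at -44.9°; with |TJ| = 11.7, J = (35.1, 28.2). Then |VJ| = |J − V| = 45.0.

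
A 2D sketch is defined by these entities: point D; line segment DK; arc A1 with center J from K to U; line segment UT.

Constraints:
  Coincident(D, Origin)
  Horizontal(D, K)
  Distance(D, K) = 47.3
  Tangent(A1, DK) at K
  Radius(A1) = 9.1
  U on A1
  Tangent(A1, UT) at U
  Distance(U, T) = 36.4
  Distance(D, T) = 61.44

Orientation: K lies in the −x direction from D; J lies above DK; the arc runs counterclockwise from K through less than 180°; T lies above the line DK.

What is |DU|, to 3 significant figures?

39.4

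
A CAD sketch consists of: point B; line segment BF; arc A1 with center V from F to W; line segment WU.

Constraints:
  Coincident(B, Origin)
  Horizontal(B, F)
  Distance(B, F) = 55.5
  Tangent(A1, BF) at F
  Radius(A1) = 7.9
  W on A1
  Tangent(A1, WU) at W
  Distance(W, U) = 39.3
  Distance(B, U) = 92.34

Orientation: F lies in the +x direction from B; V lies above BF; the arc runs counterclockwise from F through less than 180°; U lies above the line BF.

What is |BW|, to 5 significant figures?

61.825

B is at the origin; BF is horizontal with |BF| = 55.5 and F on the +x side, so F = (55.500, 0.0000). A1 meets BF tangentially, so VF is at right angles to BF, so V = F + (0, 7.9) = (55.500, 7.9000). Since VW ⟂ WU (tangency), |VU| = √(7.9² + 39.3²) = 40.086 regardless of where W sits on A1. So U lies on both circle(B, 92.34) and circle(V, 40.086); the above-BF intersection is U = (85.791, 34.156). W is the foot of the tangent from U: W = (61.749, 3.0673).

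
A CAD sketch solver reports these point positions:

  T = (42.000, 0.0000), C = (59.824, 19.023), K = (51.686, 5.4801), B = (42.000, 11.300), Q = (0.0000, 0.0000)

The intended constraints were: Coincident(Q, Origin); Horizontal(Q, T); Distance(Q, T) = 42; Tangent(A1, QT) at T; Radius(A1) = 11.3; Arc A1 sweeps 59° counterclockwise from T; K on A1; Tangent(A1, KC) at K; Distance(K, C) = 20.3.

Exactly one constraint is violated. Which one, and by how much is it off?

Distance(K, C) = 20.3 — off by 4.50.

Q = (0.00, 0.00) ✓; Q.y = 0.00, T.y = 0.00 ✓; |QT| = 42.00 ✓; ∠(BT, TQ) = 90.00° ✓; |BT| = 11.30 ✓; bearing(B→K) − bearing(B→T) = 59.00° ✓; |BK| = 11.30 ✓; ∠(BK, KC) = 90.00° ✓; |KC| = 15.80 ✗.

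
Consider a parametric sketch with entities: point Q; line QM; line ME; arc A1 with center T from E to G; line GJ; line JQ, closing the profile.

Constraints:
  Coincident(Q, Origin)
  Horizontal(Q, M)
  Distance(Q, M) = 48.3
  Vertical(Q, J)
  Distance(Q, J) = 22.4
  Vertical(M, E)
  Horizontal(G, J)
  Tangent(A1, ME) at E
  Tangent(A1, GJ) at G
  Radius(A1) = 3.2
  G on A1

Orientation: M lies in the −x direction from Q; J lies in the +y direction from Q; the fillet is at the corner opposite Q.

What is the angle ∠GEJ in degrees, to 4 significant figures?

41.21°

Q is at the origin; Q and M share the same y with |QM| = 48.3 and M on the −x side, so M = (-48.30, 0.000). QJ is vertical with |QJ| = 22.4 and J on the +y side, so J = (0.000, 22.40). The virtual corner opposite Q is at (-48.30, 22.40). A1 meets ME tangentially, so TE is at right angles to ME and since A1 is tangent to GJ there, TG ⟂ GJ, with radius 3.2, so the center T sits 3.2 in from both sides at T = (-45.10, 19.20). That places the tangent points at E = (-48.30, 19.20) on ME and G = (-45.10, 22.40) on GJ. Then cos ∠GEJ = EG·EJ / (|EG||EJ|), giving 41.21°.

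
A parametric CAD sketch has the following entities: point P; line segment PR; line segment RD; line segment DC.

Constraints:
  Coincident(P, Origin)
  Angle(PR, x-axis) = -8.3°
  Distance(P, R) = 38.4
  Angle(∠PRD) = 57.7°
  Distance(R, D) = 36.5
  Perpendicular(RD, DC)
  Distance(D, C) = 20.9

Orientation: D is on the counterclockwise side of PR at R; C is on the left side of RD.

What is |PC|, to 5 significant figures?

19.722

P is at the origin; PR runs at -8.3° with length 38.4, so R = 38.4·(cos -8.3°, sin -8.3°) = (37.998, -5.5433). ∠PRD = 57.7°, so RD runs at -8.3° + (180° − 57.7°) = 114.00° from the x-axis; with |RD| = 36.5, D = R + 36.5·(cos 114.00°, sin 114.00°) = (23.152, 27.801). RD ⟂ DC; with |DC| = 20.9 on the left of RD, C = D + 20.9·(-0.91355, -0.40674) = (4.0588, 19.300). Then |PC| = |C − P| = 19.722.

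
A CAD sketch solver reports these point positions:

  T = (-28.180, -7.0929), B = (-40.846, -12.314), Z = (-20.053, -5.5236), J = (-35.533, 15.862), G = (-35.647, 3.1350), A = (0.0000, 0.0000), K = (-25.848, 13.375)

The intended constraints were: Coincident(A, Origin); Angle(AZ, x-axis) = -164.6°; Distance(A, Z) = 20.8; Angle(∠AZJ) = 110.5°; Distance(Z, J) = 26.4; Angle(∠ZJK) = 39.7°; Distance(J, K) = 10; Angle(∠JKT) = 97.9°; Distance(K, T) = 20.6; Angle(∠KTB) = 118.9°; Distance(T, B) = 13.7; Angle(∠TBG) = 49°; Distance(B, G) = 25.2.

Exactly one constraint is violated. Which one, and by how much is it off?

Distance(B, G) = 25.2 — off by 8.90.

A = (0.00, 0.00) ✓; AZ at -164.6° ✓; |AZ| = 20.80 ✓; ∠AZJ = 110.5° ✓; |ZJ| = 26.40 ✓; ∠ZJK = 39.70° ✓; |JK| = 9.999 ✓; ∠JKT = 97.90° ✓; |KT| = 20.60 ✓; ∠KTB = 118.9° ✓; |TB| = 13.70 ✓; ∠TBG = 49.00° ✓; |BG| = 16.30 ✗.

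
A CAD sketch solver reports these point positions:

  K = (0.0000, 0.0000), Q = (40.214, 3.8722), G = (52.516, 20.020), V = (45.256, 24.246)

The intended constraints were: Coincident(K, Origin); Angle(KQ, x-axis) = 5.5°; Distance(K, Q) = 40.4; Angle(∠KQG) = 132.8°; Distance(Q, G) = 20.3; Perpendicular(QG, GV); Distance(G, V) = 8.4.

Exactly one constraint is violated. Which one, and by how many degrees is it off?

Perpendicular(QG, GV) — off by 7.10°.

K = (0.00, 0.00) ✓; KQ at 5.500° ✓; |KQ| = 40.40 ✓; ∠KQG = 132.8° ✓; |QG| = 20.30 ✓; ∠(QG, GV) = 97.10° ✗; |GV| = 8.400 ✓.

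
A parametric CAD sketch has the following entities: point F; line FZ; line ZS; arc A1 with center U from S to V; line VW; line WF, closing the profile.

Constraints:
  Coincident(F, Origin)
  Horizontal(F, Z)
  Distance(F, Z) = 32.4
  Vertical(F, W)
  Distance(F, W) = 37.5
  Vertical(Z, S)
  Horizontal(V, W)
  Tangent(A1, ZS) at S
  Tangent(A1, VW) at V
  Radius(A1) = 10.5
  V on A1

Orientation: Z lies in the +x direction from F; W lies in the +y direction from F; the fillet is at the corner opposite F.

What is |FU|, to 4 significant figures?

34.77

F is at the origin; FZ is horizontal with |FZ| = 32.4 and Z on the +x side, so Z = (32.40, 0.000). F and W share the same x with |FW| = 37.5 and W on the +y side, so W = (0.000, 37.50). The virtual corner opposite F is at (32.40, 37.50). Since A1 is tangent to ZS there, US ⟂ ZS and the tangent condition forces UV to be normal to VW, with radius 10.5, so the center U sits 10.5 in from both sides at U = (21.90, 27.00). Then |FU| = |U − F| = 34.77.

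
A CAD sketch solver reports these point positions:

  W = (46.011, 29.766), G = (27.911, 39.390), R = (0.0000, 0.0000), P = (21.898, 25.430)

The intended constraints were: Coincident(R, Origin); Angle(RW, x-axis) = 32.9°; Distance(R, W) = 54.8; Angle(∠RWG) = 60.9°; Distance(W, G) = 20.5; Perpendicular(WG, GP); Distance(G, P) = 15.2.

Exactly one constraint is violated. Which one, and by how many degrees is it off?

Perpendicular(WG, GP) — off by 4.70°.

R = (0.00, 0.00) ✓; RW at 32.90° ✓; |RW| = 54.80 ✓; ∠RWG = 60.90° ✓; |WG| = 20.50 ✓; ∠(WG, GP) = 94.70° ✗; |GP| = 15.20 ✓.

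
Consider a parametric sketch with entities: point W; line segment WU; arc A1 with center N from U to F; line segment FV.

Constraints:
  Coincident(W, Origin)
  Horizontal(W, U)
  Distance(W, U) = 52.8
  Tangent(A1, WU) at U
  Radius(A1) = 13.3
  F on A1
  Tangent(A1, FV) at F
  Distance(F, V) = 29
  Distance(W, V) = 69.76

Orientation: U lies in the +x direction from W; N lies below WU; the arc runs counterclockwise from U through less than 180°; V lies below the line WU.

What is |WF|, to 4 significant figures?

44.97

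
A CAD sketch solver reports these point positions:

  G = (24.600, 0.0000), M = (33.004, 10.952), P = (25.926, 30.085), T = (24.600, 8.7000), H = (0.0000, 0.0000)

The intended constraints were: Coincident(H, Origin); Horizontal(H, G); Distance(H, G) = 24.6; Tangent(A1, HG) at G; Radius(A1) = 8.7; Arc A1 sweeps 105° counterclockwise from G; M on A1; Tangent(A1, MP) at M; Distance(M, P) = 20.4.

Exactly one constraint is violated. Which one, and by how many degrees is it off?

Tangent(A1, MP) at M — off by 5.30°.

H = (0.00, 0.00) ✓; H.y = 0.00, G.y = 0.00 ✓; |HG| = 24.60 ✓; ∠(TG, GH) = 90.00° ✓; |TG| = 8.700 ✓; bearing(T→M) − bearing(T→G) = 105.0° ✓; |TM| = 8.701 ✓; ∠(TM, MP) = 84.70° ✗; |MP| = 20.40 ✓.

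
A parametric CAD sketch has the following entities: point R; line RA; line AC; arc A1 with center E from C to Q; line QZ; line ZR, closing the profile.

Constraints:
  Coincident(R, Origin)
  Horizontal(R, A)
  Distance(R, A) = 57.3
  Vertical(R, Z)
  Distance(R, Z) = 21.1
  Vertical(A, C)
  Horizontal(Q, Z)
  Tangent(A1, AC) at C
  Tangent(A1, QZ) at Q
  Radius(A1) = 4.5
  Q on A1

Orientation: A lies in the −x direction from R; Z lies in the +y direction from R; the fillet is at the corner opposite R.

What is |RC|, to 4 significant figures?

59.66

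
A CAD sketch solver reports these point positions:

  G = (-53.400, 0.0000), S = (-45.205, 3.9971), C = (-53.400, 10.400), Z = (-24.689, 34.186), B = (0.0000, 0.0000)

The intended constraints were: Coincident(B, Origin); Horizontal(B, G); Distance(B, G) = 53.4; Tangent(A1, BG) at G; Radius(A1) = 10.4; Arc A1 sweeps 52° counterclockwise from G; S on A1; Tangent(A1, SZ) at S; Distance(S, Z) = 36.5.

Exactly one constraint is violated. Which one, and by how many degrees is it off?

Tangent(A1, SZ) at S — off by 3.80°.

B = (0.00, 0.00) ✓; B.y = 0.00, G.y = 0.00 ✓; |BG| = 53.40 ✓; ∠(CG, GB) = 90.00° ✓; |CG| = 10.40 ✓; bearing(C→S) − bearing(C→G) = 52.00° ✓; |CS| = 10.40 ✓; ∠(CS, SZ) = 86.20° ✗; |SZ| = 36.50 ✓.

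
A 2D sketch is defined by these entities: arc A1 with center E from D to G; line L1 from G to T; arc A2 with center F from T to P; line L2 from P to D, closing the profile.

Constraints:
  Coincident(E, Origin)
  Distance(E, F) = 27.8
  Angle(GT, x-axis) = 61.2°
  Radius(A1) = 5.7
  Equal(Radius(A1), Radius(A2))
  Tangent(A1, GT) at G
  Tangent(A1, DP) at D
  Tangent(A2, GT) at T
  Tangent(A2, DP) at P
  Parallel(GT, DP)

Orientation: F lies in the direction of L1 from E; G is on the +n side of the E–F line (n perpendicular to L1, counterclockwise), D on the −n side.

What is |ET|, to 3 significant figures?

28.4

The slot axis is L1's direction at 61.2°, so u = (cos 61.2°, sin 61.2°) = (0.482, 0.876) and n = (−sin 61.2°, cos 61.2°) = (-0.876, 0.482). E is at the origin and F lies 27.8 along u from E, so F = 27.8·u = (13.4, 24.4). Tangency of A1 to both parallel lines with radius 5.7 puts G and D at E ± 5.7·n: G = (-4.99, 2.75), D = (4.99, -2.75). Equal radii place T and P the same way about F: T = F + 5.7·n = (8.40, 27.1), P = F − 5.7·n = (18.4, 21.6). Then |ET| = |T − E| = 28.4.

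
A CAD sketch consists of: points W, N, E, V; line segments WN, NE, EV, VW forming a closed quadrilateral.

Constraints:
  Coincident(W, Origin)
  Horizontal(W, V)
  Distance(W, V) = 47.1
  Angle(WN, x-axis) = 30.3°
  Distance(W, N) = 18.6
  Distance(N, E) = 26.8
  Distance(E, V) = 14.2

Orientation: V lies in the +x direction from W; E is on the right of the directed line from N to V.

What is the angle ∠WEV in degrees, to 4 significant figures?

128.7°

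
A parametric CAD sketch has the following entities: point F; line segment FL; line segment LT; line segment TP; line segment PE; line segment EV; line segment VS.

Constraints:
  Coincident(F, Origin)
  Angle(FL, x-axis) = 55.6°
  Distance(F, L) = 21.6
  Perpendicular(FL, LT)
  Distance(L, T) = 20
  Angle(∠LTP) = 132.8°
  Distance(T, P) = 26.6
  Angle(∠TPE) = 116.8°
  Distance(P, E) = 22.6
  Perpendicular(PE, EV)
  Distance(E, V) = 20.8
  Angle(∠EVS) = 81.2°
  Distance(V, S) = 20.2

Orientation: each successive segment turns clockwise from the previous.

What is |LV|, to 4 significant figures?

35.12

F is at the origin; FL runs at 55.6° with length 21.6, so L = (12.20, 17.82). The perpendicularity gives LT at right angles to FL, so LT runs at -34.40°; with |LT| = 20.0, T = (28.71, 6.523). ∠LTP = 132.8° gives TP at -81.60° from the x-axis; with |TP| = 26.6, P = (32.59, -19.79). ∠TPE = 116.8° gives PE at -144.8° from the x-axis; with |PE| = 22.6, E = (14.12, -32.82). The perpendicularity gives EV at right angles to PE, so EV runs at 125.2°; with |EV| = 20.8, V = (2.134, -15.82). Then |LV| = |V − L| = 35.12.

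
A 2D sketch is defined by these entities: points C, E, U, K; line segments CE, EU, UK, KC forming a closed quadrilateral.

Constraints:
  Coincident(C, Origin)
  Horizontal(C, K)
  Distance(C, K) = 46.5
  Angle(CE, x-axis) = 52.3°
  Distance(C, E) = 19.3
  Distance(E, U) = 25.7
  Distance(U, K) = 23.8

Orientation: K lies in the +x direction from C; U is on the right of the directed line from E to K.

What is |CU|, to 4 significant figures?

25.01

Checks: |EU| = 25.70 ✓; |UK| = 23.80 ✓.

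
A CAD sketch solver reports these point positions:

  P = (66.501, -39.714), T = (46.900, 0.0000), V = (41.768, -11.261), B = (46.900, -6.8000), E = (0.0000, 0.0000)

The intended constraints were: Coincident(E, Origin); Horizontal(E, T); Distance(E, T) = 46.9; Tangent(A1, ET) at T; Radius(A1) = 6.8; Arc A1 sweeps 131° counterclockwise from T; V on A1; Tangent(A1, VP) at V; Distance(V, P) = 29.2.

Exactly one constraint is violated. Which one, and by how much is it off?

Distance(V, P) = 29.2 — off by 8.50.

E = (0.00, 0.00) ✓; E.y = 0.00, T.y = 0.00 ✓; |ET| = 46.90 ✓; ∠(BT, TE) = 90.00° ✓; |BT| = 6.800 ✓; bearing(B→V) − bearing(B→T) = 131.0° ✓; |BV| = 6.800 ✓; ∠(BV, VP) = 90.00° ✓; |VP| = 37.70 ✗.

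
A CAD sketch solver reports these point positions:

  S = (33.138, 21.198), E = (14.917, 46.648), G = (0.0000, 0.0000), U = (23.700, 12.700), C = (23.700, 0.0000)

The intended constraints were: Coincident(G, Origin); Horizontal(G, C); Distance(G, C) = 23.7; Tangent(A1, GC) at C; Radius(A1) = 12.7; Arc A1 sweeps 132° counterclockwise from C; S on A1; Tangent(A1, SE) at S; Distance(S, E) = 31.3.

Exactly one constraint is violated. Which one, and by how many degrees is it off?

Tangent(A1, SE) at S — off by 6.40°.

G = (0.00, 0.00) ✓; G.y = 0.00, C.y = 0.00 ✓; |GC| = 23.70 ✓; ∠(UC, CG) = 90.00° ✓; |UC| = 12.70 ✓; bearing(U→S) − bearing(U→C) = 132.0° ✓; |US| = 12.70 ✓; ∠(US, SE) = 96.40° ✗; |SE| = 31.30 ✓.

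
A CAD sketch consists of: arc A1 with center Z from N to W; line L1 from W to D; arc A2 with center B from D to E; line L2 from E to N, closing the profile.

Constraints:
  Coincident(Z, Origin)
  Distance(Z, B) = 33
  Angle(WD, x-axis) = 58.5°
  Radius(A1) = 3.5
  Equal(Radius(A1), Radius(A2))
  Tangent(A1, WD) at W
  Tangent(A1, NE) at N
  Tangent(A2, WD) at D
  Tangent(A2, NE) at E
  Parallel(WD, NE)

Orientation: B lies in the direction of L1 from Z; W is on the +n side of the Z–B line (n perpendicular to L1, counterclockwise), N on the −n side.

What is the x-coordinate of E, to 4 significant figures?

20.23

The slot axis is L1's direction at 58.5°, so u = (cos 58.5°, sin 58.5°) = (0.5225, 0.8526) and n = (−sin 58.5°, cos 58.5°) = (-0.8526, 0.5225). Z is at the origin and B lies 33.0 along u from Z, so B = 33.0·u = (17.24, 28.14). Tangency of A1 to both parallel lines with radius 3.5 puts W and N at Z ± 3.5·n: W = (-2.984, 1.829), N = (2.984, -1.829). Equal radii place D and E the same way about B: D = B + 3.5·n = (14.26, 29.97), E = B − 3.5·n = (20.23, 26.31). So E.x = 20.23.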